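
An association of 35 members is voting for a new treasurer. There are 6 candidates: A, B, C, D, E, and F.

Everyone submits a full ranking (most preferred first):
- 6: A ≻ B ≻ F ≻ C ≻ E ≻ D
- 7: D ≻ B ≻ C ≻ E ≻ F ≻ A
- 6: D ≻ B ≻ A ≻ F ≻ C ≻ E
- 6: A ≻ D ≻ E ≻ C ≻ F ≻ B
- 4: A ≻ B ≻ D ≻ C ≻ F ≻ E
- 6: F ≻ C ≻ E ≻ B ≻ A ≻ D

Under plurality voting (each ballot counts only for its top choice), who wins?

First-place votes: A 16, B 0, C 0, D 13, E 0, F 6.

A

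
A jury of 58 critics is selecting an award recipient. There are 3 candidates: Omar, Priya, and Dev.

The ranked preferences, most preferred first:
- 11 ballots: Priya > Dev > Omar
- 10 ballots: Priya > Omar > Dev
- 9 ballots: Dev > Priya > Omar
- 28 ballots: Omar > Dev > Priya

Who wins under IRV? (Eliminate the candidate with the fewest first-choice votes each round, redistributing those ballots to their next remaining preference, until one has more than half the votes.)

Priya

Round 1: Omar 28, Priya 21, Dev 9. Dev eliminated.
Round 2: Omar 28, Priya 30. Priya has a majority (≥30).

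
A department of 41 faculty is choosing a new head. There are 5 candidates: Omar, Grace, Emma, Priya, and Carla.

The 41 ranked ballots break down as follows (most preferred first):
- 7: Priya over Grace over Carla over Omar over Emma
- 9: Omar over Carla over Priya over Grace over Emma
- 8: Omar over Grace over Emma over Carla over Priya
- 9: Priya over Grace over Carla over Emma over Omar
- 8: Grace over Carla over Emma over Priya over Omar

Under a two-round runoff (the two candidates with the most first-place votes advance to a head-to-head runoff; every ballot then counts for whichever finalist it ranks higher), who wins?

Round 1 first-place votes: Omar 17, Grace 8, Emma 0, Priya 16, Carla 0. Omar and Priya advance.
Runoff: Omar is ranked above Priya on 17 ballots, Priya above Omar on 24.

Priya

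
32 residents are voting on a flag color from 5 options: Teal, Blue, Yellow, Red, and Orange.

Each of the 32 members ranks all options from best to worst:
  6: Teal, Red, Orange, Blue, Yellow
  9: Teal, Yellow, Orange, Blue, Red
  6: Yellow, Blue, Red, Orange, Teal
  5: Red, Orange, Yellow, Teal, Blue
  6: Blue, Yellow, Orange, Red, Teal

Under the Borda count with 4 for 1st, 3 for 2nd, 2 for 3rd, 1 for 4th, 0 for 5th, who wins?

Teal: 6×4 + 9×4 + 6×0 + 5×1 + 6×0 = 65
Blue: 6×1 + 9×1 + 6×3 + 5×0 + 6×4 = 57
Yellow: 6×0 + 9×3 + 6×4 + 5×2 + 6×3 = 79
Red: 6×3 + 9×0 + 6×2 + 5×4 + 6×1 = 56
Orange: 6×2 + 9×2 + 6×1 + 5×3 + 6×2 = 63

Yellow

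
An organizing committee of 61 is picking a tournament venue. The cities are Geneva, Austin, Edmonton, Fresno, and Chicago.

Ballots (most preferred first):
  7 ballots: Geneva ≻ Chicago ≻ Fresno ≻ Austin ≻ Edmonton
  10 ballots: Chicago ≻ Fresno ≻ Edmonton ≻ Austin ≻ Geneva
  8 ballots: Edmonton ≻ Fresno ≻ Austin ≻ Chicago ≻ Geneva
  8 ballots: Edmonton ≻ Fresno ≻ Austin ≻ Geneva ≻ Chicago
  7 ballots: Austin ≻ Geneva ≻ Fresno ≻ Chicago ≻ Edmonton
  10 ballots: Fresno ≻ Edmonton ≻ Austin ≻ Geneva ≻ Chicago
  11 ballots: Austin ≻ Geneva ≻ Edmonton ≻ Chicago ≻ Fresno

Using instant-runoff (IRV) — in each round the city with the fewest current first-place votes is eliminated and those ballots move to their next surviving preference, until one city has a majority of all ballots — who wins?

Edmonton

Round 1: Geneva 7, Austin 18, Edmonton 16, Fresno 10, Chicago 10. Geneva eliminated.
Round 2: Austin 18, Edmonton 16, Fresno 10, Chicago 17. Fresno eliminated.
Round 3: Austin 18, Edmonton 26, Chicago 17. Chicago eliminated.
Round 4: Austin 25, Edmonton 36. Edmonton has a majority (≥31).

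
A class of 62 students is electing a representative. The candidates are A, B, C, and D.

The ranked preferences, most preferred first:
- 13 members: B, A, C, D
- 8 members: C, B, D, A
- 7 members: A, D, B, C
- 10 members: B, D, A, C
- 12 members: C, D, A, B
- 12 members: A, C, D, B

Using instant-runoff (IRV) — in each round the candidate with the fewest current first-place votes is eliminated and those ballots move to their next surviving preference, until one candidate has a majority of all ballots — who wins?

C

Round 1: A 19, B 23, C 20, D 0. D eliminated.
Round 2: A 19, B 23, C 20. A eliminated.
Round 3: B 30, C 32. C has a majority (≥32).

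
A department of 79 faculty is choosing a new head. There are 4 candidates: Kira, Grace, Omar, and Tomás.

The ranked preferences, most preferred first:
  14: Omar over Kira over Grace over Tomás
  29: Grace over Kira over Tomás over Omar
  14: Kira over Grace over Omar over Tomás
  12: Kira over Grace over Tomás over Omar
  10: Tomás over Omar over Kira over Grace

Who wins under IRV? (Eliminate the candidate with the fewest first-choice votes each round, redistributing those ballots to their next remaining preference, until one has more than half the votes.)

Kira

Round 1: Kira 26, Grace 29, Omar 14, Tomás 10. Tomás eliminated.
Round 2: Kira 26, Grace 29, Omar 24. Omar eliminated.
Round 3: Kira 50, Grace 29. Kira has a majority (≥40).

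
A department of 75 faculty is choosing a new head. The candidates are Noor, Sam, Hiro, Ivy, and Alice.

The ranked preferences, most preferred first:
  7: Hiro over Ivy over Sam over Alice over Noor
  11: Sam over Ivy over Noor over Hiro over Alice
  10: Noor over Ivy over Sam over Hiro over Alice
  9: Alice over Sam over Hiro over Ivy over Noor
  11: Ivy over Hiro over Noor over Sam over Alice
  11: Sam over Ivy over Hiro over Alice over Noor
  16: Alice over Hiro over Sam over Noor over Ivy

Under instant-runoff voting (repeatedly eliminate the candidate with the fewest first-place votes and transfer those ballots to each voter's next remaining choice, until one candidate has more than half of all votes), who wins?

Ivy

Round 1: Noor 10, Sam 22, Hiro 7, Ivy 11, Alice 25. Hiro eliminated.
Round 2: Noor 10, Sam 22, Ivy 18, Alice 25. Noor eliminated.
Round 3: Sam 22, Ivy 28, Alice 25. Sam eliminated.
Round 4: Ivy 50, Alice 25. Ivy has a majority (≥38).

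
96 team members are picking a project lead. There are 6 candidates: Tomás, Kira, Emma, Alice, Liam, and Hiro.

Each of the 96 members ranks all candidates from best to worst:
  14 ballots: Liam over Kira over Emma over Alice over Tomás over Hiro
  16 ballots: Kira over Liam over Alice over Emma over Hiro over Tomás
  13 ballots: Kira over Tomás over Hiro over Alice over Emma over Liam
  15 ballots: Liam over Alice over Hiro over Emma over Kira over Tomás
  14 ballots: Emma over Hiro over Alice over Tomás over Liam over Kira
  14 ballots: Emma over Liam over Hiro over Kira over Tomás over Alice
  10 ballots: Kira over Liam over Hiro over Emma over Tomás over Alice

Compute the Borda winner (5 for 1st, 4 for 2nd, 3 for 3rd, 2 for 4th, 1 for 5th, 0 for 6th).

Liam

Tomás: 14×1 + 16×0 + 13×4 + 15×0 + 14×2 + 14×1 + 10×1 = 118
Kira: 14×4 + 16×5 + 13×5 + 15×1 + 14×0 + 14×2 + 10×5 = 294
Emma: 14×3 + 16×2 + 13×1 + 15×2 + 14×5 + 14×5 + 10×2 = 277
Alice: 14×2 + 16×3 + 13×2 + 15×4 + 14×3 + 14×0 + 10×0 = 204
Liam: 14×5 + 16×4 + 13×0 + 15×5 + 14×1 + 14×4 + 10×4 = 319
Hiro: 14×0 + 16×1 + 13×3 + 15×3 + 14×4 + 14×3 + 10×3 = 228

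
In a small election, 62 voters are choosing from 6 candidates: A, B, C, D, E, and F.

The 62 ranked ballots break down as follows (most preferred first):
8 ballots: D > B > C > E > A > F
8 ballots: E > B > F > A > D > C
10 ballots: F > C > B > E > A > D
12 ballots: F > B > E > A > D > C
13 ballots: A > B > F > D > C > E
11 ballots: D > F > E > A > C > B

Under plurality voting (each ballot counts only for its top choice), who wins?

F

First-place votes: A 13, B 0, C 0, D 19, E 8, F 22.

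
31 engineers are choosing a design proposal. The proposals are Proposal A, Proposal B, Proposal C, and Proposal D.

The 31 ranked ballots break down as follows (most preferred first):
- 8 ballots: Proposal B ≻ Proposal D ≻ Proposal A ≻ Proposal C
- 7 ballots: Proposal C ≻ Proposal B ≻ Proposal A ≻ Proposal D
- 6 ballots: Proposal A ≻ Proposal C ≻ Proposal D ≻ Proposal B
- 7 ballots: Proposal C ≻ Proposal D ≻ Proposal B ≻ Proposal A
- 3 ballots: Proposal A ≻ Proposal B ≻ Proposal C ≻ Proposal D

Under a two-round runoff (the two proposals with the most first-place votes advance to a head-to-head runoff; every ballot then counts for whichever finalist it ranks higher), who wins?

Round 1 first-place votes: Proposal A 9, Proposal B 8, Proposal C 14, Proposal D 0. Proposal C and Proposal A advance.
Runoff: Proposal C is ranked above Proposal A on 14 ballots, Proposal A above Proposal C on 17.

Proposal A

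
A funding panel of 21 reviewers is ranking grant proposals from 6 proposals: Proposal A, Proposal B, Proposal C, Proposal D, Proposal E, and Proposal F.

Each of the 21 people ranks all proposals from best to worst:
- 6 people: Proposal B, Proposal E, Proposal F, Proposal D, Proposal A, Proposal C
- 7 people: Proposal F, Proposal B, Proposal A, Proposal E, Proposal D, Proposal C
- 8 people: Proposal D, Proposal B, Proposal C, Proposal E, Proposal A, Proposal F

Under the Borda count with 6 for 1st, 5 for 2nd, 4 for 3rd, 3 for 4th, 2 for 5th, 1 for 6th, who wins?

Proposal B

Proposal A: 6×2 + 7×4 + 8×2 = 56
Proposal B: 6×6 + 7×5 + 8×5 = 111
Proposal C: 6×1 + 7×1 + 8×4 = 45
Proposal D: 6×3 + 7×2 + 8×6 = 80
Proposal E: 6×5 + 7×3 + 8×3 = 75
Proposal F: 6×4 + 7×6 + 8×1 = 74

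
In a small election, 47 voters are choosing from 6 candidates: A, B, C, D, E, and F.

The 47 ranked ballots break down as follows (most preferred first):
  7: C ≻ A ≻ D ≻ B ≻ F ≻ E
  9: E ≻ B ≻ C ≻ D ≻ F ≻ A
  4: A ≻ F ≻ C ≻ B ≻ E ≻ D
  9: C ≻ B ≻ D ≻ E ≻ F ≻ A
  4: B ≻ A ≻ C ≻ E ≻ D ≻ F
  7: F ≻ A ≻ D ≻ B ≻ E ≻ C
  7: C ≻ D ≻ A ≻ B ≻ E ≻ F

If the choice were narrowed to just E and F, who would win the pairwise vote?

E is ranked above F on 29 ballots; F above E on 18.

E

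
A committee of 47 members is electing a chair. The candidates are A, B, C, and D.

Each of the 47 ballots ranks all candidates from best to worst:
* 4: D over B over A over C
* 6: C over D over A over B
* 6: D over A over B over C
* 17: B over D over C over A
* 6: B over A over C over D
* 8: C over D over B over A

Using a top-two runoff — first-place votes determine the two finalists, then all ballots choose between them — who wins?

Round 1 first-place votes: A 0, B 23, C 14, D 10. B and C advance.
Runoff: B is ranked above C on 33 ballots, C above B on 14.

B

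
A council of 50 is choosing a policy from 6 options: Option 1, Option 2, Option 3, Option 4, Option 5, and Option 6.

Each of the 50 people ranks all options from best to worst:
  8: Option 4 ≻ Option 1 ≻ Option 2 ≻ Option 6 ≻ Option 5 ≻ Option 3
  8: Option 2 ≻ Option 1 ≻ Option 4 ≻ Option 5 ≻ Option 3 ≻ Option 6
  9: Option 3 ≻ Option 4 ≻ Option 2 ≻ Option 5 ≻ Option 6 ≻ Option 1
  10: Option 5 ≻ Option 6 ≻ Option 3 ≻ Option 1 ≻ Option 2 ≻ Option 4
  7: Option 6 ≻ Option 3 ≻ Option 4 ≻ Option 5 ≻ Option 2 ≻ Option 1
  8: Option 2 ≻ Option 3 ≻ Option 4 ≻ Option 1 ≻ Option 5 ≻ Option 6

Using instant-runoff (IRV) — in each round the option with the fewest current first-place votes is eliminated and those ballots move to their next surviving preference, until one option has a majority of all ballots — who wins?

Option 3

Round 1: Option 1 0, Option 2 16, Option 3 9, Option 4 8, Option 5 10, Option 6 7. Option 1 eliminated.
Round 2: Option 2 16, Option 3 9, Option 4 8, Option 5 10, Option 6 7. Option 6 eliminated.
Round 3: Option 2 16, Option 3 16, Option 4 8, Option 5 10. Option 4 eliminated.
Round 4: Option 2 24, Option 3 16, Option 5 10. Option 5 eliminated.
Round 5: Option 2 24, Option 3 26. Option 3 has a majority (≥26).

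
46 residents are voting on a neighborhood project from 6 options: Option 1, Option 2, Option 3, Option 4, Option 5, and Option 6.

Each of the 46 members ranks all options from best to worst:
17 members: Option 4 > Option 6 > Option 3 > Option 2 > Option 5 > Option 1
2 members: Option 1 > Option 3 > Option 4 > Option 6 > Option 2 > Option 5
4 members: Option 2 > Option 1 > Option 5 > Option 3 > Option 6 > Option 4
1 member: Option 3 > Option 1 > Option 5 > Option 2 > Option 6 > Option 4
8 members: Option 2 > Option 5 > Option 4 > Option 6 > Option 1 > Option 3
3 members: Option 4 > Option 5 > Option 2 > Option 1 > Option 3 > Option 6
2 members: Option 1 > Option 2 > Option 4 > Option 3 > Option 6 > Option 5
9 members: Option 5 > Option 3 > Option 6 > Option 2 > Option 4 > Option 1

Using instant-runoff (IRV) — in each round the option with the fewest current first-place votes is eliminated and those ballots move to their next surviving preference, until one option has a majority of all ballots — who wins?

Round 1: Option 1 4, Option 2 12, Option 3 1, Option 4 20, Option 5 9, Option 6 0. Option 6 eliminated.
Round 2: Option 1 4, Option 2 12, Option 3 1, Option 4 20, Option 5 9. Option 3 eliminated.
Round 3: Option 1 5, Option 2 12, Option 4 20, Option 5 9. Option 1 eliminated.
Round 4: Option 2 14, Option 4 22, Option 5 10. Option 5 eliminated.
Round 5: Option 2 24, Option 4 22. Option 2 has a majority (≥24).

Option 2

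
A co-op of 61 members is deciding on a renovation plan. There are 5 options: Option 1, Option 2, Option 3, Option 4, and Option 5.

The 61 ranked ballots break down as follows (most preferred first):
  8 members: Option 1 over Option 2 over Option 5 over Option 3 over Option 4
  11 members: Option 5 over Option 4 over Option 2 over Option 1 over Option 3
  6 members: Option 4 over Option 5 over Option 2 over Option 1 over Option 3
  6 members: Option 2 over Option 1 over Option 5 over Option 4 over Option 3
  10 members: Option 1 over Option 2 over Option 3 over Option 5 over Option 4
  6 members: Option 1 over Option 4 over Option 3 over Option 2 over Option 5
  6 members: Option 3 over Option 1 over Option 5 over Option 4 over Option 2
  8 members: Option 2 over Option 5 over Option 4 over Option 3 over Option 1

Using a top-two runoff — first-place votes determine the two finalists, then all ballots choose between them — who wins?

Option 2

Round 1 first-place votes: Option 1 24, Option 2 14, Option 3 6, Option 4 6, Option 5 11. Option 1 and Option 2 advance.
Runoff: Option 1 is ranked above Option 2 on 30 ballots, Option 2 above Option 1 on 31.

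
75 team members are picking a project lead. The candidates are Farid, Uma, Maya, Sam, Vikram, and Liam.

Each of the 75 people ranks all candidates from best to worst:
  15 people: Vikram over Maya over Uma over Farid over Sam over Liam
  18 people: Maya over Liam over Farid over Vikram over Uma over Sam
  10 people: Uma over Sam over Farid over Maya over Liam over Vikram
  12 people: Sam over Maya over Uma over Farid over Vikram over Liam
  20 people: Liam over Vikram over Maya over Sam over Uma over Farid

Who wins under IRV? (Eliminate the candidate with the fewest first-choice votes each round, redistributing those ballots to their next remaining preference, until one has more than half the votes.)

Round 1: Farid 0, Uma 10, Maya 18, Sam 12, Vikram 15, Liam 20. Farid eliminated.
Round 2: Uma 10, Maya 18, Sam 12, Vikram 15, Liam 20. Uma eliminated.
Round 3: Maya 18, Sam 22, Vikram 15, Liam 20. Vikram eliminated.
Round 4: Maya 33, Sam 22, Liam 20. Liam eliminated.
Round 5: Maya 53, Sam 22. Maya has a majority (≥38).

Maya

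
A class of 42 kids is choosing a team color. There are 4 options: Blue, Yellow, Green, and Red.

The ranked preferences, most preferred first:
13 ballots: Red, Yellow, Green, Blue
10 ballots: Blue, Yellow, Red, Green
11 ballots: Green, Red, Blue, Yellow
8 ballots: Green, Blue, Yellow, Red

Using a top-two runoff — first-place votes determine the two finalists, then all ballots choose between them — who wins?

Red

Round 1 first-place votes: Blue 10, Yellow 0, Green 19, Red 13. Green and Red advance.
Runoff: Green is ranked above Red on 19 ballots, Red above Green on 23.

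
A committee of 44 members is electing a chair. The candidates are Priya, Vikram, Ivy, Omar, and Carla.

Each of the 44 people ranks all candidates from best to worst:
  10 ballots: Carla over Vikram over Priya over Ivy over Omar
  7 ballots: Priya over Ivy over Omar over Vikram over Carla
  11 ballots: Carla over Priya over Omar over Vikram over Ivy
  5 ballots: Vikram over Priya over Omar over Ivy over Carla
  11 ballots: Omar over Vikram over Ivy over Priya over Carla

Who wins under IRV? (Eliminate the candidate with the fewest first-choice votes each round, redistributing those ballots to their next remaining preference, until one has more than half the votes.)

Round 1: Priya 7, Vikram 5, Ivy 0, Omar 11, Carla 21. Ivy eliminated.
Round 2: Priya 7, Vikram 5, Omar 11, Carla 21. Vikram eliminated.
Round 3: Priya 12, Omar 11, Carla 21. Omar eliminated.
Round 4: Priya 23, Carla 21. Priya has a majority (≥23).

Priya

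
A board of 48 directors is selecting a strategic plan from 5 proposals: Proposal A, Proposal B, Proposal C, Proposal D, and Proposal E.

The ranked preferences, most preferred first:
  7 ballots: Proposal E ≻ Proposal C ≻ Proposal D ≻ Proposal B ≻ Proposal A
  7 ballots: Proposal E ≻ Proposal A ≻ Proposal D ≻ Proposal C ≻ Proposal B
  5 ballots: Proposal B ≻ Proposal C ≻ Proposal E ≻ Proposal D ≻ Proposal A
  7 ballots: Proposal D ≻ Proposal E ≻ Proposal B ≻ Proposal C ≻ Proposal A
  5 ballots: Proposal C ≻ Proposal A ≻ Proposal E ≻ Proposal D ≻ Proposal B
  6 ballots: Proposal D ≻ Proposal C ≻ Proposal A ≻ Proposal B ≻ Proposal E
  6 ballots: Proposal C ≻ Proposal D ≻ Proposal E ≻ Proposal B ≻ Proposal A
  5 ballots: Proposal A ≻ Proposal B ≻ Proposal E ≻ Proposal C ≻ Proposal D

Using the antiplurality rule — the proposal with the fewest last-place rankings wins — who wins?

Last-place votes: Proposal A 25, Proposal B 12, Proposal C 0, Proposal D 5, Proposal E 6.

Proposal C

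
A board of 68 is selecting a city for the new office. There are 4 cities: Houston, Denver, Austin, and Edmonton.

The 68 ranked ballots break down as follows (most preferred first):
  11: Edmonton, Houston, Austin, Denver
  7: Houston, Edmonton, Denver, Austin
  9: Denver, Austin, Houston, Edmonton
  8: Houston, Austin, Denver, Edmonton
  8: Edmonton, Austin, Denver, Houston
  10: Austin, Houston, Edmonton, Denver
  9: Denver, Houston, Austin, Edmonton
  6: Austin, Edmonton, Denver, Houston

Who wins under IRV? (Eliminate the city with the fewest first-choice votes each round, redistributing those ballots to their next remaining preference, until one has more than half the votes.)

Austin

Round 1: Houston 15, Denver 18, Austin 16, Edmonton 19. Houston eliminated.
Round 2: Denver 18, Austin 24, Edmonton 26. Denver eliminated.
Round 3: Austin 42, Edmonton 26. Austin has a majority (≥35).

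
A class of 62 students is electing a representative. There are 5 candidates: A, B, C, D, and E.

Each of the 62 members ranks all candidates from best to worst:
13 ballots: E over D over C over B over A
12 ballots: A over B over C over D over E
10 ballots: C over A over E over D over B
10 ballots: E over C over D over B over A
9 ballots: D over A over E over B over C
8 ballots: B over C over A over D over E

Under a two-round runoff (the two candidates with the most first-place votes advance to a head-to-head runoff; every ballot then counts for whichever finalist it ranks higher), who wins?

A

Round 1 first-place votes: A 12, B 8, C 10, D 9, E 23. E and A advance.
Runoff: E is ranked above A on 23 ballots, A above E on 39.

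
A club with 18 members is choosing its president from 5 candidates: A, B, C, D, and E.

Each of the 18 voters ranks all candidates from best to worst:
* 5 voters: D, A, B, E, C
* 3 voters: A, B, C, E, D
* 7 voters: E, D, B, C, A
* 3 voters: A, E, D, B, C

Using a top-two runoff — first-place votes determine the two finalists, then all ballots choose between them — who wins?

Round 1 first-place votes: A 6, B 0, C 0, D 5, E 7. E and A advance.
Runoff: E is ranked above A on 7 ballots, A above E on 11.

A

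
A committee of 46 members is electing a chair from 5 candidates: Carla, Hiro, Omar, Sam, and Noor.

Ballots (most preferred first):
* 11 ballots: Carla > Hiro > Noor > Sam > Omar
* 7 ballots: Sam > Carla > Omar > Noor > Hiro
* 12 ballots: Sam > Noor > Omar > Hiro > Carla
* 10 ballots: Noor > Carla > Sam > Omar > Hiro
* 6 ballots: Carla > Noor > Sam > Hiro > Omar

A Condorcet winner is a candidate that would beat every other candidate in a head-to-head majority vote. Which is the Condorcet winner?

Carla vs Hiro: 34–12
Carla vs Omar: 34–12
Carla vs Sam: 27–19
Carla vs Noor: 24–22
Carla beats every other candidate.

Carla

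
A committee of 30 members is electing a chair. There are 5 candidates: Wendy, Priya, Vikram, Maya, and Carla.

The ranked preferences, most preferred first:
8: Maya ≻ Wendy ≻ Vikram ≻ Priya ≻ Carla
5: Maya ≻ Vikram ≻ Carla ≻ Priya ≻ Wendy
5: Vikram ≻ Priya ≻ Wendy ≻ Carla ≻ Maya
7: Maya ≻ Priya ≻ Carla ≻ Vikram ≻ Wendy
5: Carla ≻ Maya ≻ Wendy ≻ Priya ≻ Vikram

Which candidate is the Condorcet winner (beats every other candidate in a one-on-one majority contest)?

Maya vs Wendy: 25–5
Maya vs Priya: 25–5
Maya vs Vikram: 25–5
Maya vs Carla: 20–10
Maya beats every other candidate.

Maya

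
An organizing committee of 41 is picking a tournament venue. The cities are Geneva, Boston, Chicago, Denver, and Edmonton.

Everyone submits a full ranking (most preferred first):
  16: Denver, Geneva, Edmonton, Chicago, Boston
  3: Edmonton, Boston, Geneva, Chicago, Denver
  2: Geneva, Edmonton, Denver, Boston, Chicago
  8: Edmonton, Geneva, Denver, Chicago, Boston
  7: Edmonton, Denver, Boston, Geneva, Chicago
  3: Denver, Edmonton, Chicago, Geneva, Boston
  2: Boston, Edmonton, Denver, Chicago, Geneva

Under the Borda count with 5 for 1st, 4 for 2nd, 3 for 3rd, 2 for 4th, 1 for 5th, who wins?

Edmonton

Geneva: 16×4 + 3×3 + 2×5 + 8×4 + 7×2 + 3×2 + 2×1 = 137
Boston: 16×1 + 3×4 + 2×2 + 8×1 + 7×3 + 3×1 + 2×5 = 74
Chicago: 16×2 + 3×2 + 2×1 + 8×2 + 7×1 + 3×3 + 2×2 = 76
Denver: 16×5 + 3×1 + 2×3 + 8×3 + 7×4 + 3×5 + 2×3 = 162
Edmonton: 16×3 + 3×5 + 2×4 + 8×5 + 7×5 + 3×4 + 2×4 = 166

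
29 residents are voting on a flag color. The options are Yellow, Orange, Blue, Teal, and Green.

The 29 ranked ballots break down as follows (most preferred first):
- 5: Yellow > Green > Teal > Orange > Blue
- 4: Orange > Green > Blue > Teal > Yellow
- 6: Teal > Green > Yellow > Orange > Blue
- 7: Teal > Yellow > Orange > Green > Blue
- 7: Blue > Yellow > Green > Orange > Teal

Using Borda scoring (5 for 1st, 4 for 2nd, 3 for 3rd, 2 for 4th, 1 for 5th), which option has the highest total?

Yellow: 5×5 + 4×1 + 6×3 + 7×4 + 7×4 = 103
Orange: 5×2 + 4×5 + 6×2 + 7×3 + 7×2 = 77
Blue: 5×1 + 4×3 + 6×1 + 7×1 + 7×5 = 65
Teal: 5×3 + 4×2 + 6×5 + 7×5 + 7×1 = 95
Green: 5×4 + 4×4 + 6×4 + 7×2 + 7×3 = 95

Yellow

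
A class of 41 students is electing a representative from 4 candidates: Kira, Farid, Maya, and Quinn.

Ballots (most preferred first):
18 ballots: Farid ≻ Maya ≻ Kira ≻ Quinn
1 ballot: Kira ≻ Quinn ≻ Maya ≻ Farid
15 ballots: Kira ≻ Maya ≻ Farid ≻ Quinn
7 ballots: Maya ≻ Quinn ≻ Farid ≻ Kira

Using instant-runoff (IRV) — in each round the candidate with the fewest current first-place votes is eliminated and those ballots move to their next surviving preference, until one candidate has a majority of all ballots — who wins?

Farid

Round 1: Kira 16, Farid 18, Maya 7, Quinn 0. Quinn eliminated.
Round 2: Kira 16, Farid 18, Maya 7. Maya eliminated.
Round 3: Kira 16, Farid 25. Farid has a majority (≥21).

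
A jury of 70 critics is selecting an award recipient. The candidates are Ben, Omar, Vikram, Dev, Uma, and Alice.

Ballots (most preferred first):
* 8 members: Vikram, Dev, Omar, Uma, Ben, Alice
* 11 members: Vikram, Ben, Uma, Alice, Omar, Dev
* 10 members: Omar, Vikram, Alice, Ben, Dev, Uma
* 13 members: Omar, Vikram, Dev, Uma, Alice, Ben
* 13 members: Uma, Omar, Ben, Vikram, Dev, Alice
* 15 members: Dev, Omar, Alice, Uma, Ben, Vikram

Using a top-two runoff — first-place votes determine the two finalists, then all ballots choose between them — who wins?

Omar

Round 1 first-place votes: Ben 0, Omar 23, Vikram 19, Dev 15, Uma 13, Alice 0. Omar and Vikram advance.
Runoff: Omar is ranked above Vikram on 51 ballots, Vikram above Omar on 19.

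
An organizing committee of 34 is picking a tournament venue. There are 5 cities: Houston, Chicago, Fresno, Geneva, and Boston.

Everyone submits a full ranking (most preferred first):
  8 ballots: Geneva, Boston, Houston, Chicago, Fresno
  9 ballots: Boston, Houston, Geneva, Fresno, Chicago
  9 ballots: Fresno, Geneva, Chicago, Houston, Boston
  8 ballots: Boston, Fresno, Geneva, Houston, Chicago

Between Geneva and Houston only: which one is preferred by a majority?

Geneva is ranked above Houston on 25 ballots; Houston above Geneva on 9.

Geneva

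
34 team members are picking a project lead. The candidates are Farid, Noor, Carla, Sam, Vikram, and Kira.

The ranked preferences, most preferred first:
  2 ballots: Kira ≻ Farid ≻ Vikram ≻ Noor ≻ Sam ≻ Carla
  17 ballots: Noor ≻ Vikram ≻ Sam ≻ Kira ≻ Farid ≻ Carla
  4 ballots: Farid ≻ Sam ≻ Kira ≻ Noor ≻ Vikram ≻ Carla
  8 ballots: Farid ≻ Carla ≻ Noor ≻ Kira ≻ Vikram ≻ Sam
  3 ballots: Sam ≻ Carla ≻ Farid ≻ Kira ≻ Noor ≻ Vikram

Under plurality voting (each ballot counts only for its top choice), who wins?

Noor

First-place votes: Farid 12, Noor 17, Carla 0, Sam 3, Vikram 0, Kira 2.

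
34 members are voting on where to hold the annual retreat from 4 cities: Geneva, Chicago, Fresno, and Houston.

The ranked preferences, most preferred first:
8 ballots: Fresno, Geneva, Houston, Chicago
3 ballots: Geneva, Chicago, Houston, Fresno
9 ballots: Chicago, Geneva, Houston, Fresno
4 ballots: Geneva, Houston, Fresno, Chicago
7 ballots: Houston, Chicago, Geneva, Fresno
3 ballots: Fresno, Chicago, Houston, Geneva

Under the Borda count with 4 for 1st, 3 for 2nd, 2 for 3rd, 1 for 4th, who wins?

Geneva

Geneva: 8×3 + 3×4 + 9×3 + 4×4 + 7×2 + 3×1 = 96
Chicago: 8×1 + 3×3 + 9×4 + 4×1 + 7×3 + 3×3 = 87
Fresno: 8×4 + 3×1 + 9×1 + 4×2 + 7×1 + 3×4 = 71
Houston: 8×2 + 3×2 + 9×2 + 4×3 + 7×4 + 3×2 = 86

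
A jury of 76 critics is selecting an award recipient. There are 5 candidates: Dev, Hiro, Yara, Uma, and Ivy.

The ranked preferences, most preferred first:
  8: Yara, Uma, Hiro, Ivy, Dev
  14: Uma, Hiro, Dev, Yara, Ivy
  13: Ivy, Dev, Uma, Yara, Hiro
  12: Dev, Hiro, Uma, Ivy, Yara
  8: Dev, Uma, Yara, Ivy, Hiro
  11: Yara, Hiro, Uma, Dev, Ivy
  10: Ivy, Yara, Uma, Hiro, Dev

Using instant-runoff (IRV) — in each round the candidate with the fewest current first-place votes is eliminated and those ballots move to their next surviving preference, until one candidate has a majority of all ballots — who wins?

Dev

Round 1: Dev 20, Hiro 0, Yara 19, Uma 14, Ivy 23. Hiro eliminated.
Round 2: Dev 20, Yara 19, Uma 14, Ivy 23. Uma eliminated.
Round 3: Dev 34, Yara 19, Ivy 23. Yara eliminated.
Round 4: Dev 45, Ivy 31. Dev has a majority (≥39).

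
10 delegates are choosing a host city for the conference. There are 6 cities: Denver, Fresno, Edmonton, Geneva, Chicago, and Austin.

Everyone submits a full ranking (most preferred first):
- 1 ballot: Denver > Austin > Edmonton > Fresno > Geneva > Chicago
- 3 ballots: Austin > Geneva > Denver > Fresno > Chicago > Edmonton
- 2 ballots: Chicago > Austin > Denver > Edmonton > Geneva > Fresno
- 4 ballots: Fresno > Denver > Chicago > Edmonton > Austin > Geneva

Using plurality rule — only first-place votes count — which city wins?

First-place votes: Denver 1, Fresno 4, Edmonton 0, Geneva 0, Chicago 2, Austin 3.

Fresno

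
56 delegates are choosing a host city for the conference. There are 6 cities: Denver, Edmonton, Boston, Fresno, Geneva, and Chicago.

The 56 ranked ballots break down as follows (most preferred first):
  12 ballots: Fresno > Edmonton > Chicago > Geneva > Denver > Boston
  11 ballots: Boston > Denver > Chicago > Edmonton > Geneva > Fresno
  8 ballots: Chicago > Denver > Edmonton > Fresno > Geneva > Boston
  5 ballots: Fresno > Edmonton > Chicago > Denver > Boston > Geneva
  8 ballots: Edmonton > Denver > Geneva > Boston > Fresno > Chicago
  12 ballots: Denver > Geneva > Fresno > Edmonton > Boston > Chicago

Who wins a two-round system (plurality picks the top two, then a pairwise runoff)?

Denver

Round 1 first-place votes: Denver 12, Edmonton 8, Boston 11, Fresno 17, Geneva 0, Chicago 8. Fresno and Denver advance.
Runoff: Fresno is ranked above Denver on 17 ballots, Denver above Fresno on 39.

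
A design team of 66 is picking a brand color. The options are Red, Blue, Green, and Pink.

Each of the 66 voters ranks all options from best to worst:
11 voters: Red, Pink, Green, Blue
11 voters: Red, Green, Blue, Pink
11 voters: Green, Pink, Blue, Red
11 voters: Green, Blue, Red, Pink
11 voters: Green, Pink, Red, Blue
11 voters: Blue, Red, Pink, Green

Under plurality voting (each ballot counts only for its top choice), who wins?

Green

First-place votes: Red 22, Blue 11, Green 33, Pink 0.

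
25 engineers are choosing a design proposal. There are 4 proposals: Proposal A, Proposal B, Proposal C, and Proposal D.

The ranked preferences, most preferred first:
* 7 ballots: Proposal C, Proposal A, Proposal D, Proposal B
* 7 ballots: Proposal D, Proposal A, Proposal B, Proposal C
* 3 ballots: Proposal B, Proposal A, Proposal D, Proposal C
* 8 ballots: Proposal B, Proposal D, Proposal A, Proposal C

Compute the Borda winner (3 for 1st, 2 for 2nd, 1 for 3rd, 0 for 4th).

Proposal A: 7×2 + 7×2 + 3×2 + 8×1 = 42
Proposal B: 7×0 + 7×1 + 3×3 + 8×3 = 40
Proposal C: 7×3 + 7×0 + 3×0 + 8×0 = 21
Proposal D: 7×1 + 7×3 + 3×1 + 8×2 = 47

Proposal D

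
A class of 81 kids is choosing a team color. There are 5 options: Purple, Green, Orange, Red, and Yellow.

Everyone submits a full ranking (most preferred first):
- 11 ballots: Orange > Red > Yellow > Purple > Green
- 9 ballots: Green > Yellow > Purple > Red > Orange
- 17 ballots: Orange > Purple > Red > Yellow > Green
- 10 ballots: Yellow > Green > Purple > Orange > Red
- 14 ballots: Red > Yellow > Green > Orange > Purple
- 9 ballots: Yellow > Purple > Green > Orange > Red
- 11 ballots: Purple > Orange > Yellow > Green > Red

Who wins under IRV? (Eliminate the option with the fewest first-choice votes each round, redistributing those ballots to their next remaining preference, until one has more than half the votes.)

Round 1: Purple 11, Green 9, Orange 28, Red 14, Yellow 19. Green eliminated.
Round 2: Purple 11, Orange 28, Red 14, Yellow 28. Purple eliminated.
Round 3: Orange 39, Red 14, Yellow 28. Red eliminated.
Round 4: Orange 39, Yellow 42. Yellow has a majority (≥41).

Yellow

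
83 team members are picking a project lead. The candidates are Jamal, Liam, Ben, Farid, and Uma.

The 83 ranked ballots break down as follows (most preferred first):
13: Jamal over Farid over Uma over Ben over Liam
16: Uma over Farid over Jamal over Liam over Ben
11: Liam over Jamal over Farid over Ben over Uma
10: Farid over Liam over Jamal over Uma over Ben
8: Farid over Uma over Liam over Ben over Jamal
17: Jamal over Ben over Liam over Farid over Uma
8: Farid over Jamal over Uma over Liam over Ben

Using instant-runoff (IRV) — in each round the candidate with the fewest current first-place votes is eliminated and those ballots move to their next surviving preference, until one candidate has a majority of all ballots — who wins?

Round 1: Jamal 30, Liam 11, Ben 0, Farid 26, Uma 16. Ben eliminated.
Round 2: Jamal 30, Liam 11, Farid 26, Uma 16. Liam eliminated.
Round 3: Jamal 41, Farid 26, Uma 16. Uma eliminated.
Round 4: Jamal 41, Farid 42. Farid has a majority (≥42).

Farid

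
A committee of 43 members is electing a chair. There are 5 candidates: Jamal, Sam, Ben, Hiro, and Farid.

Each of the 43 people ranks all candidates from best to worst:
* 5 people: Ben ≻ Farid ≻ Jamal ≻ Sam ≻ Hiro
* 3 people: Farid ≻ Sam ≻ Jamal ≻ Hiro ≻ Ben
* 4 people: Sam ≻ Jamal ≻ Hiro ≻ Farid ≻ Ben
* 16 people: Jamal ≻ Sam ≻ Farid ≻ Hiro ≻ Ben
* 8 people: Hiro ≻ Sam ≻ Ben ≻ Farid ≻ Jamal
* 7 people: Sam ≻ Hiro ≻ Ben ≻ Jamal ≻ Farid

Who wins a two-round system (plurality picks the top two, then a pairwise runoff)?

Sam

Round 1 first-place votes: Jamal 16, Sam 11, Ben 5, Hiro 8, Farid 3. Jamal and Sam advance.
Runoff: Jamal is ranked above Sam on 21 ballots, Sam above Jamal on 22.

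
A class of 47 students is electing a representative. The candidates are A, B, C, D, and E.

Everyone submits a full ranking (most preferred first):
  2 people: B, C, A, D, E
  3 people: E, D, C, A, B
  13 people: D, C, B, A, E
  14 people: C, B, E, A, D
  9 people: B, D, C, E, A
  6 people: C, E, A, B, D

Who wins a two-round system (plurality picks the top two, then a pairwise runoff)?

Round 1 first-place votes: A 0, B 11, C 20, D 13, E 3. C and D advance.
Runoff: C is ranked above D on 22 ballots, D above C on 25.

D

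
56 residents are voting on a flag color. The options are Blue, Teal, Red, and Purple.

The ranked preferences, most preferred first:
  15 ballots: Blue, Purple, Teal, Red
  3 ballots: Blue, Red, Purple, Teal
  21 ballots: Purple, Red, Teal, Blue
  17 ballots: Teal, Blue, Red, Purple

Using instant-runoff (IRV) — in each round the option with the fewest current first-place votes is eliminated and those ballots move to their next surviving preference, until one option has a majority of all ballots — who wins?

Round 1: Blue 18, Teal 17, Red 0, Purple 21. Red eliminated.
Round 2: Blue 18, Teal 17, Purple 21. Teal eliminated.
Round 3: Blue 35, Purple 21. Blue has a majority (≥29).

Blue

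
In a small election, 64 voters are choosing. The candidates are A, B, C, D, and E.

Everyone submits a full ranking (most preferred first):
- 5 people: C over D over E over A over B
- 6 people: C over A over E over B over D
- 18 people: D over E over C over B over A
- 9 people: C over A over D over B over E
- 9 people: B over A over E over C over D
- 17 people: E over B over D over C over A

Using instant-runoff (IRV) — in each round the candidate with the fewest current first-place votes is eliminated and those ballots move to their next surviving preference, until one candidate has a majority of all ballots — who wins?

E

Round 1: A 0, B 9, C 20, D 18, E 17. A eliminated.
Round 2: B 9, C 20, D 18, E 17. B eliminated.
Round 3: C 20, D 18, E 26. D eliminated.
Round 4: C 20, E 44. E has a majority (≥33).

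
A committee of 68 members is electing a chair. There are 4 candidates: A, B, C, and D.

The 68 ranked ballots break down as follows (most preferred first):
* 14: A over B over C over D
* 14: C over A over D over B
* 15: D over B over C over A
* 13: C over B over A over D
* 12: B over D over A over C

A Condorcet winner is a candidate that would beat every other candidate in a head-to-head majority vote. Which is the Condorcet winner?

B vs A: 40–28
B vs C: 41–27
B vs D: 39–29
B beats every other candidate.

B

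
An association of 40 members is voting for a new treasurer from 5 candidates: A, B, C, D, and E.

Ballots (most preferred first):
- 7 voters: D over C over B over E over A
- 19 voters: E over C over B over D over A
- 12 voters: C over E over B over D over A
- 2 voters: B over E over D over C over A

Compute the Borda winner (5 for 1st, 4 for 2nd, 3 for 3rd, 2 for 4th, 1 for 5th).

A: 7×1 + 19×1 + 12×1 + 2×1 = 40
B: 7×3 + 19×3 + 12×3 + 2×5 = 124
C: 7×4 + 19×4 + 12×5 + 2×2 = 168
D: 7×5 + 19×2 + 12×2 + 2×3 = 103
E: 7×2 + 19×5 + 12×4 + 2×4 = 165

C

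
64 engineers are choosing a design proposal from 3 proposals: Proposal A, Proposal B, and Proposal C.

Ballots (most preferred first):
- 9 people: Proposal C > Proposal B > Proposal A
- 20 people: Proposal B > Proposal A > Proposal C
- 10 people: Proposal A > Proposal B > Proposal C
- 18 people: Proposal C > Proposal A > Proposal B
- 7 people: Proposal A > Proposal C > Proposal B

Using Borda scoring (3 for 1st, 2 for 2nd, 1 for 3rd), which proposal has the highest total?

Proposal A: 9×1 + 20×2 + 10×3 + 18×2 + 7×3 = 136
Proposal B: 9×2 + 20×3 + 10×2 + 18×1 + 7×1 = 123
Proposal C: 9×3 + 20×1 + 10×1 + 18×3 + 7×2 = 125

Proposal A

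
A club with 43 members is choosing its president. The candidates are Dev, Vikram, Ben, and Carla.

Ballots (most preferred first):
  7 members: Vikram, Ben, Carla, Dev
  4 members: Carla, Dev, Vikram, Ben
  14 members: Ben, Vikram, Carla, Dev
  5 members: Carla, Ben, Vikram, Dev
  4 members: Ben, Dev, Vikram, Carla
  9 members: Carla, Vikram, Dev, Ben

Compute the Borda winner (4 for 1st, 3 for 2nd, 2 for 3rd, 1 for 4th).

Dev: 7×1 + 4×3 + 14×1 + 5×1 + 4×3 + 9×2 = 68
Vikram: 7×4 + 4×2 + 14×3 + 5×2 + 4×2 + 9×3 = 123
Ben: 7×3 + 4×1 + 14×4 + 5×3 + 4×4 + 9×1 = 121
Carla: 7×2 + 4×4 + 14×2 + 5×4 + 4×1 + 9×4 = 118

Vikram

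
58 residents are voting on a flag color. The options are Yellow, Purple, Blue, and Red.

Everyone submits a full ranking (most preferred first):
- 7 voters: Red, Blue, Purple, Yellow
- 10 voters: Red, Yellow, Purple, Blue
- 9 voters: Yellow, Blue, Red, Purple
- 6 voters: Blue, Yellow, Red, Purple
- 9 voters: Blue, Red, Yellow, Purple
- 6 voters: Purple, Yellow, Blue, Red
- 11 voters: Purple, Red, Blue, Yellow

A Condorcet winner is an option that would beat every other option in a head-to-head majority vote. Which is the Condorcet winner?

Blue vs Yellow: 33–25
Blue vs Purple: 31–27
Blue vs Red: 30–28
Blue beats every other option.

Blue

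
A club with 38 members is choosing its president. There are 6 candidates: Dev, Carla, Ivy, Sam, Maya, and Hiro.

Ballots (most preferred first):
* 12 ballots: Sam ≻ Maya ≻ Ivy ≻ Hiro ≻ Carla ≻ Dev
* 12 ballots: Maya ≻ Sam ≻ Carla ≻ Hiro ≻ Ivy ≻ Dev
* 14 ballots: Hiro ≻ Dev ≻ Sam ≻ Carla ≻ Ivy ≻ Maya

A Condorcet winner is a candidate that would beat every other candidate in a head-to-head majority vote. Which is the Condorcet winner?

Sam

Sam vs Dev: 24–14
Sam vs Carla: 38–0
Sam vs Ivy: 38–0
Sam vs Maya: 26–12
Sam vs Hiro: 24–14
Sam beats every other candidate.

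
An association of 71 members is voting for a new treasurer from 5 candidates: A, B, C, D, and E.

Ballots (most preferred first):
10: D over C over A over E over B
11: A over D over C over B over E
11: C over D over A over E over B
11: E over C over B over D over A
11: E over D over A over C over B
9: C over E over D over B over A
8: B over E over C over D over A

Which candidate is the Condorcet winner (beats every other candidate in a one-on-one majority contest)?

C

C vs A: 49–22
C vs B: 63–8
C vs D: 39–32
C vs E: 41–30
C beats every other candidate.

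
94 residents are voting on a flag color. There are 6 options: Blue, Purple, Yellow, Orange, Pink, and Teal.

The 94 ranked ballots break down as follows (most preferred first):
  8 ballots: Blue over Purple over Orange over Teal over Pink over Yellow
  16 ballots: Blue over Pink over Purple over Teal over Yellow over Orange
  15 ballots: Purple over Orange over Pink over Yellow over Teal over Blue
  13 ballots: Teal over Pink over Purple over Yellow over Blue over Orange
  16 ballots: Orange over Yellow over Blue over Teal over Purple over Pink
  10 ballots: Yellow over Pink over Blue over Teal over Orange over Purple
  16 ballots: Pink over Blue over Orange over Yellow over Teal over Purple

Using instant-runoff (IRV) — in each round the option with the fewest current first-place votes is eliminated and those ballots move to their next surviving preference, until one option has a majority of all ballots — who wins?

Pink

Round 1: Blue 24, Purple 15, Yellow 10, Orange 16, Pink 16, Teal 13. Yellow eliminated.
Round 2: Blue 24, Purple 15, Orange 16, Pink 26, Teal 13. Teal eliminated.
Round 3: Blue 24, Purple 15, Orange 16, Pink 39. Purple eliminated.
Round 4: Blue 24, Orange 31, Pink 39. Blue eliminated.
Round 5: Orange 39, Pink 55. Pink has a majority (≥48).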